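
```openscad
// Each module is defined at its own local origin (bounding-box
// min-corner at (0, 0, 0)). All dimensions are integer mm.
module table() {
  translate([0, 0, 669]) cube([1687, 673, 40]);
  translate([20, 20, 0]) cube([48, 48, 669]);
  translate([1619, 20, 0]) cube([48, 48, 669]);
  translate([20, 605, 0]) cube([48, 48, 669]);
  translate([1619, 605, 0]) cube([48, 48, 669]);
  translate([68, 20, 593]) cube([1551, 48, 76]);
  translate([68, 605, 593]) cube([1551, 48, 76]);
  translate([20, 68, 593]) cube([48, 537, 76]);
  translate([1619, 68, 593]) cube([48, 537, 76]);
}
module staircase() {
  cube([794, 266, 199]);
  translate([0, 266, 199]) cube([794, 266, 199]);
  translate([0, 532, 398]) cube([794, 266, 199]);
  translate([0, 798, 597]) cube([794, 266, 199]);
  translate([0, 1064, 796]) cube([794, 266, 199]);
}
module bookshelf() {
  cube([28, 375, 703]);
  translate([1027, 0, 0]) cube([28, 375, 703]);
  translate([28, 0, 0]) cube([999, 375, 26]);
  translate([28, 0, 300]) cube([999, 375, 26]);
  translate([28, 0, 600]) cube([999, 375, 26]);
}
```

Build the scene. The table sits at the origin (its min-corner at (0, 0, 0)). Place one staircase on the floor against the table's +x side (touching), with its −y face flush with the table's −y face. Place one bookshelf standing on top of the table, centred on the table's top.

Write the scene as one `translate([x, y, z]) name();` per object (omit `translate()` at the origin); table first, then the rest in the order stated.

table();
translate([1687, 0, 0]) staircase();
translate([316, 149, 709]) bookshelf();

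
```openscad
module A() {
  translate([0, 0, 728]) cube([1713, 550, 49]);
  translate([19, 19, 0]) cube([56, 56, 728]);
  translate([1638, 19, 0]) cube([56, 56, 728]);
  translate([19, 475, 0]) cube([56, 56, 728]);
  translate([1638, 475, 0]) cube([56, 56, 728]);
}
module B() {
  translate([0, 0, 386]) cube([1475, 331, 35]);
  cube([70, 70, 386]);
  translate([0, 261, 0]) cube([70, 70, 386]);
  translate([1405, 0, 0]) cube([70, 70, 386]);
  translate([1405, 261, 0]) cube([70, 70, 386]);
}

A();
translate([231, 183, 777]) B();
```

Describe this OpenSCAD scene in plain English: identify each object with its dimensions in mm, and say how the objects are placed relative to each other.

A is a table: top 1713 mm (x) × 550 mm (y), 49 mm thick, upper face at z = 777 mm, on four 56×56 mm square legs, each inset 19 mm from the nearest pair of top edges, running from z = 0 to the bottom of the top.

B is a bench: a 1475×331 mm seat slab, 35 mm thick, top at z = 421 mm, on four 70×70 mm square legs flush with the seat corners and standing on z = 0.

The bench is on top of the table.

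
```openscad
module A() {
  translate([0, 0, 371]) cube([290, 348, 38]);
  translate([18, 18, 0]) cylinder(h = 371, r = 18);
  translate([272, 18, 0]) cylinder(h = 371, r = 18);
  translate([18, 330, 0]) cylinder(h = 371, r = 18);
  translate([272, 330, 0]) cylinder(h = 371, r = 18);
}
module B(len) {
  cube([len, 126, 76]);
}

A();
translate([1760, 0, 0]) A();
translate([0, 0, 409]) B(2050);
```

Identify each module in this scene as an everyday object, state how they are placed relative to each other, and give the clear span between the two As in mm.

A is a stool. B is a beam. A beam spans the tops of two stools. The clear span between the two stools is 1470 mm.

Second stool starts at x = 1760; first ends at x = 290; clear span = 1760 − 290 = 1470 mm.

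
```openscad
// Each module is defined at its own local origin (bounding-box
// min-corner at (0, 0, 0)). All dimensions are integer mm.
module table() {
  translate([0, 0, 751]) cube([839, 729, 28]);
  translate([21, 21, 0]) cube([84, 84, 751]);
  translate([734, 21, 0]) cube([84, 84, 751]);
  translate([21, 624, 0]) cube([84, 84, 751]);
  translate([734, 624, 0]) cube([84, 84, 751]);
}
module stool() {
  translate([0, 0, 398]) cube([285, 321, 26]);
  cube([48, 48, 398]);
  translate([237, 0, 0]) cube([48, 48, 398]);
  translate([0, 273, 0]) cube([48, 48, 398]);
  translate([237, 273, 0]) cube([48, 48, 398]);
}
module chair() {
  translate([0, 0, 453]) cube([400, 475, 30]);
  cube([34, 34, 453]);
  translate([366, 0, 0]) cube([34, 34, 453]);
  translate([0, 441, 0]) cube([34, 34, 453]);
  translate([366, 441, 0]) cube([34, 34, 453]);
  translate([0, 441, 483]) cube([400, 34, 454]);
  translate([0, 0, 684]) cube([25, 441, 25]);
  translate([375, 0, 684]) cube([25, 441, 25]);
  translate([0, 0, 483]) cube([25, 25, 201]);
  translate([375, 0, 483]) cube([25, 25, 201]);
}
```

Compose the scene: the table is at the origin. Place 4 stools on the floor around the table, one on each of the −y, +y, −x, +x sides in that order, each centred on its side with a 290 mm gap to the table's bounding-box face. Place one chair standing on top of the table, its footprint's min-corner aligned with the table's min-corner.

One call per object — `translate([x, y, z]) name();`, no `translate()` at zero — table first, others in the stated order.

table();
translate([277, -611, 0]) stool();
translate([277, 1019, 0]) stool();
translate([-575, 204, 0]) stool();
translate([1129, 204, 0]) stool();
translate([0, 0, 779]) chair();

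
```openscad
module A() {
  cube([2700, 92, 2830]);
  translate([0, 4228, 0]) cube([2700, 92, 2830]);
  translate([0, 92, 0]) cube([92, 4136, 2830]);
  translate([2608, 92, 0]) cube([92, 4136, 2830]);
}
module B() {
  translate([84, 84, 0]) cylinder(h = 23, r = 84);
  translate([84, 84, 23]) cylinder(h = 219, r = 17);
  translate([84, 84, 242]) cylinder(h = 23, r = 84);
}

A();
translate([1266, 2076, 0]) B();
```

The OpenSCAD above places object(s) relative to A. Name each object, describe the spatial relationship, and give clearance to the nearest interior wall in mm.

Clearances: x = 1174, y = 1984; minimum 1174 mm.

A is a house frame. B is a spool. The spool sits inside the house frame, centred. The clearance to the nearest interior wall is 1174 mm.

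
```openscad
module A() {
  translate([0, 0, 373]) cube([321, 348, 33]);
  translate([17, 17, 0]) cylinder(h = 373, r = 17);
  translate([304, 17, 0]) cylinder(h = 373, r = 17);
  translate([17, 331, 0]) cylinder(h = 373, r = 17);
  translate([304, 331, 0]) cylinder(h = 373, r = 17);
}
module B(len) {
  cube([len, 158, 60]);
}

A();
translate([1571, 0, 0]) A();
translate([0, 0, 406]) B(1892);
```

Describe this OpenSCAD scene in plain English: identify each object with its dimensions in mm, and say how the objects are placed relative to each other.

A is a four-legged stool. The seat is a 321×348×33 mm slab whose top surface is at z = 406 mm; four round legs, each 34 mm in diameter, run from the floor (z = 0) to the underside of the seat, each leg's axis is inset half a diameter from the nearest pair of seat edges (so the leg's bounding box is flush with the corner).

B is a rectangular beam 1892 mm long (x), 158 mm deep (y), 60 mm thick (z).

The beam spans the tops of two stools placed 1250 mm apart, resting at z = 406 mm.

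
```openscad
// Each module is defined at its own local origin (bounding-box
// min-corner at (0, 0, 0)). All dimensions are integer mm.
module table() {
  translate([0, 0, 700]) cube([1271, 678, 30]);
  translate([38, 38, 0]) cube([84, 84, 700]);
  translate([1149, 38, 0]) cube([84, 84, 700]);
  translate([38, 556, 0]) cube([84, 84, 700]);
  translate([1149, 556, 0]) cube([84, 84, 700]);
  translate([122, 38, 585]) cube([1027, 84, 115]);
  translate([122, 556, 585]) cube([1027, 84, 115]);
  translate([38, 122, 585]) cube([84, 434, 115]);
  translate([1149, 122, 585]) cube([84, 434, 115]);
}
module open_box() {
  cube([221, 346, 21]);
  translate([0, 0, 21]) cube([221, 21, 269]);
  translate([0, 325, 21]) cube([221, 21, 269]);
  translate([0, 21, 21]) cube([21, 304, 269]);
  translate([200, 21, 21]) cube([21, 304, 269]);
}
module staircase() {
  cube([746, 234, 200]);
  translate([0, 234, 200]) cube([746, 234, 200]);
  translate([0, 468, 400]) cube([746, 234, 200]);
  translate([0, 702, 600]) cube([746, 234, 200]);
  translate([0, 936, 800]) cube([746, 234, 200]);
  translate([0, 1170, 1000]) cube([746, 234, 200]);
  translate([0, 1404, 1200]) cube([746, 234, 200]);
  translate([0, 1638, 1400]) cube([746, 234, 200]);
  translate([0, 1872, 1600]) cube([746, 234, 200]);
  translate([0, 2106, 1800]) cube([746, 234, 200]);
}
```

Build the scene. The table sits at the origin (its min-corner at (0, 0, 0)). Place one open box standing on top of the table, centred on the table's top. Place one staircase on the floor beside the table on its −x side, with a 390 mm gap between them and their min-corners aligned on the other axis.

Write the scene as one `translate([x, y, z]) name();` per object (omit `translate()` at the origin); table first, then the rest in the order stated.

table();
translate([525, 166, 730]) open_box();
translate([-1136, 0, 0]) staircase();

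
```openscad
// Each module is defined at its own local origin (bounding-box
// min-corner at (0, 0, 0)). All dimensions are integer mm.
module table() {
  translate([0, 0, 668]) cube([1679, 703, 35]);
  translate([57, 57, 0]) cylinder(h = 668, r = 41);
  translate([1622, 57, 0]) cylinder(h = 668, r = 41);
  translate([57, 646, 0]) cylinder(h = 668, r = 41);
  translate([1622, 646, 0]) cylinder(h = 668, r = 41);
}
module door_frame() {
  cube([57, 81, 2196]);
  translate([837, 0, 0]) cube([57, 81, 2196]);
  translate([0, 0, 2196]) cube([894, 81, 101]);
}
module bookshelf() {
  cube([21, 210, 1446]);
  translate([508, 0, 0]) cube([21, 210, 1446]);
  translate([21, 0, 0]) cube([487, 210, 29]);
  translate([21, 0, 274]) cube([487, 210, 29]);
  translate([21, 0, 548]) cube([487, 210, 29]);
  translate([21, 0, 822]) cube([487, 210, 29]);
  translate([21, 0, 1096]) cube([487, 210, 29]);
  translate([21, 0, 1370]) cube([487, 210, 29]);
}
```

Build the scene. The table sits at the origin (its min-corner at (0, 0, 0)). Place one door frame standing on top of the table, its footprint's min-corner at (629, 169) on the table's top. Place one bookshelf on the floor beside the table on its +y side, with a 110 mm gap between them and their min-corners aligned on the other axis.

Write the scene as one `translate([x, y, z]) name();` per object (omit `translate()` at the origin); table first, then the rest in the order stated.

table();
translate([629, 169, 703]) door_frame();
translate([0, 813, 0]) bookshelf();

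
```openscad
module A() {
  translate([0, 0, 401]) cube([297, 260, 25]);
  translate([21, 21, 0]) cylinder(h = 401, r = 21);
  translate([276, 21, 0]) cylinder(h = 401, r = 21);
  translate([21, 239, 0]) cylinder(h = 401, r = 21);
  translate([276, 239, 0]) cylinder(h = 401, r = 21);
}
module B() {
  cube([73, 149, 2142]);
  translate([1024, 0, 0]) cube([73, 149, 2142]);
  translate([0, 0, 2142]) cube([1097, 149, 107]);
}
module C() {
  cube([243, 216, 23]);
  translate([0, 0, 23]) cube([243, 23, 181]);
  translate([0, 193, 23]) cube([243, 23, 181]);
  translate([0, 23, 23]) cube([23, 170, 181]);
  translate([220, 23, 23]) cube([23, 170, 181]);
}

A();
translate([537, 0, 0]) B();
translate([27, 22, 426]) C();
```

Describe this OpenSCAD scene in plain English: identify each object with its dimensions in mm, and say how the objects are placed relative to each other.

A is a four-legged stool. The seat is 297×260 mm, 25 mm thick, top at z = 426 mm. It stands on four round legs, each 42 mm in diameter, from z = 0 to the seat underside, each leg's axis is inset half a diameter from the nearest pair of seat edges (so the leg's bounding box is flush with the corner).

B is a door frame. The clear opening is 951 mm wide and 2142 mm high. Two 73 mm wide jambs, 149 mm deep, stand either side of the opening from the floor to the top of the opening. A 107 mm thick head sits across the top of both jambs, spanning the full outside width of the frame.

C is an open storage box with external size 243×216×204 mm and wall thickness 23 mm (the base is also 23 mm thick). The base covers the whole footprint; the four walls stand on the base, with the y-facing walls full-width and the x-facing walls fitting between their inner faces.

The door frame is on the floor beside the stool on its +x side. The open box is on top of the stool, centred.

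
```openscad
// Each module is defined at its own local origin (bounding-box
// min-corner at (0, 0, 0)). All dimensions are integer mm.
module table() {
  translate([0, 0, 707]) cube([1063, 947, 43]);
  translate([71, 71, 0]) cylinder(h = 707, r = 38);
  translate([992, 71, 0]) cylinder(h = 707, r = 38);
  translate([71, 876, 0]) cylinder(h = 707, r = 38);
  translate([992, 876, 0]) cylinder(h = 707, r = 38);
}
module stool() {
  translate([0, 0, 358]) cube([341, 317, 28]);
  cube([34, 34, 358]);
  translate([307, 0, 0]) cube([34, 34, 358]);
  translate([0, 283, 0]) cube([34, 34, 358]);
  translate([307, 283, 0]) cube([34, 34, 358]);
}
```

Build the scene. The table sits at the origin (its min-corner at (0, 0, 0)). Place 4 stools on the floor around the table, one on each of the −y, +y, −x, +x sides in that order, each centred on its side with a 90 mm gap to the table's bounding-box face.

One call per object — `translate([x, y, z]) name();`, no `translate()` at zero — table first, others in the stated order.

table();
translate([361, -407, 0]) stool();
translate([361, 1037, 0]) stool();
translate([-431, 315, 0]) stool();
translate([1153, 315, 0]) stool();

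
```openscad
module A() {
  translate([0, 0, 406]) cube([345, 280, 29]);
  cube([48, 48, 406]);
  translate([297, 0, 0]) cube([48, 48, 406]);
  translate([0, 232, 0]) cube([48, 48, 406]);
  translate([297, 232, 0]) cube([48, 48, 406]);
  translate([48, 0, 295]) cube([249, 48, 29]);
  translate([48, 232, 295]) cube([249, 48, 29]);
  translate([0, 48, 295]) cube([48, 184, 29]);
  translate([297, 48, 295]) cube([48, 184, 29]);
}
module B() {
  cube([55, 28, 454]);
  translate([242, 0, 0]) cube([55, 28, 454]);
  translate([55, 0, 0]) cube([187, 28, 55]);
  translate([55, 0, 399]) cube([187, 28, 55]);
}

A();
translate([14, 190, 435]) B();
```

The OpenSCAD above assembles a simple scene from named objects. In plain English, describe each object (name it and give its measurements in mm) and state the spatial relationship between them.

A is a simple wooden stool: a rectangular seat 345 mm (x) by 280 mm (y), 29 mm thick, top face at z = 435 mm, on four square legs, each 48×48 mm in cross-section. The legs rest on z = 0, each flush with a corner of the seat. Four stretchers, 48 mm wide and 29 mm tall, connect adjacent legs with their undersides at z = 295 mm, each running between the inner faces of the legs it joins and aligned with the legs' outer faces on the other axis.

B is a rectangular picture frame lying in the x–z plane (depth along y). The opening is 187 mm wide (x) by 344 mm tall (z), surrounded by a border 55 mm wide on all four sides. The frame is 28 mm deep and is made of two full-height vertical stiles with two horizontal rails fitted between them.

The picture frame is on top of the stool.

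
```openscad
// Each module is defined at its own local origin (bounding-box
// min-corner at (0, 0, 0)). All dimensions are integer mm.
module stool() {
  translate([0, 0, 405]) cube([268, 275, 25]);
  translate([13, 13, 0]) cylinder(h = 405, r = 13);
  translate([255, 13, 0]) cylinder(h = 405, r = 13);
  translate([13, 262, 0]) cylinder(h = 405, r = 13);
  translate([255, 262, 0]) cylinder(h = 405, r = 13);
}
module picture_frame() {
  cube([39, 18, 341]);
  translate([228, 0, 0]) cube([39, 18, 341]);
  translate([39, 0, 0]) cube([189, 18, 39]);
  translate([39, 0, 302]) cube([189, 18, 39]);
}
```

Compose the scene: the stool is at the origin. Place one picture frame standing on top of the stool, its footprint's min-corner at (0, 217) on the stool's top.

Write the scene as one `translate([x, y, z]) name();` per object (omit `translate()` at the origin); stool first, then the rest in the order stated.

stool();
translate([0, 217, 430]) picture_frame();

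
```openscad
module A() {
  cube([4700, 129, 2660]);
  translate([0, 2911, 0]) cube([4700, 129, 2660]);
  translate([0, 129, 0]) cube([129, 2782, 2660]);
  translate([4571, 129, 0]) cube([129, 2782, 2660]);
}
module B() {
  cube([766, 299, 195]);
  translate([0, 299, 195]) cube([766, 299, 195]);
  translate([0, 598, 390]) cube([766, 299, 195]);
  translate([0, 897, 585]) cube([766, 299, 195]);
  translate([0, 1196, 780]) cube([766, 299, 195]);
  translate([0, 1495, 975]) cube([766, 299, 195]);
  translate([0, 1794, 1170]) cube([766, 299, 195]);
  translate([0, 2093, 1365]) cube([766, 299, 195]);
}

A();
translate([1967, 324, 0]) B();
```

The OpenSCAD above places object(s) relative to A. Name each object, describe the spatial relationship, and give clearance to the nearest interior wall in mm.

Clearances: x = 1838, y = 195; minimum 195 mm.

A is a house frame. B is a staircase. The staircase sits inside the house frame, centred. The clearance to the nearest interior wall is 195 mm.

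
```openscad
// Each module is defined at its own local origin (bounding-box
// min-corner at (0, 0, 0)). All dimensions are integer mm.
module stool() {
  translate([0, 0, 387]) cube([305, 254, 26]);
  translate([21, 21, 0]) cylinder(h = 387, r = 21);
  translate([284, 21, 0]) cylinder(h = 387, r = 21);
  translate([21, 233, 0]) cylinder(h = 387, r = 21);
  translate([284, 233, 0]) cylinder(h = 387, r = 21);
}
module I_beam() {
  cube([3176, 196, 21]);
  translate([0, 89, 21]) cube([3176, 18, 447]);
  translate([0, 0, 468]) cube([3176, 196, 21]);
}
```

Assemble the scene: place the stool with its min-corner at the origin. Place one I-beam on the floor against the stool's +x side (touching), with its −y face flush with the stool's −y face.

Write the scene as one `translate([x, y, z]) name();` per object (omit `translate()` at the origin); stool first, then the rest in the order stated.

stool();
translate([305, 0, 0]) I_beam();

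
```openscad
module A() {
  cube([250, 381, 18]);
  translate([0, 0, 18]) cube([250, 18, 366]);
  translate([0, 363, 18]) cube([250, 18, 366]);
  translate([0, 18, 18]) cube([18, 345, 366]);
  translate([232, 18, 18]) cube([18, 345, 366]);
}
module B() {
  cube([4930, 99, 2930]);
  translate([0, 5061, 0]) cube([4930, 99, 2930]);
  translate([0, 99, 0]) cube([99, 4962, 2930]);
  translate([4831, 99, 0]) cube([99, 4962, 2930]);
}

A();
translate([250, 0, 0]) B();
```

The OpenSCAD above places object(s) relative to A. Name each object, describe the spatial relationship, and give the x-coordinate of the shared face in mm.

A is an open box. B is a house frame. The house frame is against the open box's +x side, with their −y faces flush. The x-coordinate of the shared face is 250 mm.

The open box's +x face and the house frame's −x face are both at x = 250 mm.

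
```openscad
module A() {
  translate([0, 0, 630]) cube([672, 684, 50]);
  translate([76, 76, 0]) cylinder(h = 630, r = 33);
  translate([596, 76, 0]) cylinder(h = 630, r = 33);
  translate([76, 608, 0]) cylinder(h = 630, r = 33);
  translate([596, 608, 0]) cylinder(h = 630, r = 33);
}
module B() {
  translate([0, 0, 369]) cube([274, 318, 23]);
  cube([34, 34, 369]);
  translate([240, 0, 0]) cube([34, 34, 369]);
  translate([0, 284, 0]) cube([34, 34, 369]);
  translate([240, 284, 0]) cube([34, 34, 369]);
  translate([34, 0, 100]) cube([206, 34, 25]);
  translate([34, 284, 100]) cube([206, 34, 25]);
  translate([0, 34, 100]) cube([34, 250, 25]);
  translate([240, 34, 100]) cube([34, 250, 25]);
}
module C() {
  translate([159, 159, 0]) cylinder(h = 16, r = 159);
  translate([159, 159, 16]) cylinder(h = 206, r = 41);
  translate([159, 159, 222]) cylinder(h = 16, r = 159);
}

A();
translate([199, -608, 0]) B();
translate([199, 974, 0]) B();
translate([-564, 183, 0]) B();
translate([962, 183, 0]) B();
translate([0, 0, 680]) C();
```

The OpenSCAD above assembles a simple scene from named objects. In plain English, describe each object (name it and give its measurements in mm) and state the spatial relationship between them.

A is a rectangular dining table. The top is 672×684×50 mm with its upper surface at z = 680 mm. It stands on four round legs of 66 mm diameter, each leg's bounding box inset 43 mm from the nearest pair of top edges, running from the floor to the underside of the top.

B is a four-legged stool. The seat is a 274×318×23 mm slab whose top surface is at z = 392 mm; four square legs, each 34×34 mm in cross-section, run from the floor (z = 0) to the underside of the seat, each flush with a corner of the seat. Four stretchers, 34 mm wide and 25 mm tall, connect adjacent legs with their undersides at z = 100 mm, each running between the inner faces of the legs it joins and aligned with the legs' outer faces on the other axis.

C is a spool: two coaxial disc flanges of radius 159 mm and thickness 16 mm, joined by a core cylinder of radius 41 mm and height 206 mm. The lower flange rests on z = 0 and the three cylinders share a vertical axis.

Four stools sit around the table at the −y, +y, −x, +x sides. The spool is on top of the table.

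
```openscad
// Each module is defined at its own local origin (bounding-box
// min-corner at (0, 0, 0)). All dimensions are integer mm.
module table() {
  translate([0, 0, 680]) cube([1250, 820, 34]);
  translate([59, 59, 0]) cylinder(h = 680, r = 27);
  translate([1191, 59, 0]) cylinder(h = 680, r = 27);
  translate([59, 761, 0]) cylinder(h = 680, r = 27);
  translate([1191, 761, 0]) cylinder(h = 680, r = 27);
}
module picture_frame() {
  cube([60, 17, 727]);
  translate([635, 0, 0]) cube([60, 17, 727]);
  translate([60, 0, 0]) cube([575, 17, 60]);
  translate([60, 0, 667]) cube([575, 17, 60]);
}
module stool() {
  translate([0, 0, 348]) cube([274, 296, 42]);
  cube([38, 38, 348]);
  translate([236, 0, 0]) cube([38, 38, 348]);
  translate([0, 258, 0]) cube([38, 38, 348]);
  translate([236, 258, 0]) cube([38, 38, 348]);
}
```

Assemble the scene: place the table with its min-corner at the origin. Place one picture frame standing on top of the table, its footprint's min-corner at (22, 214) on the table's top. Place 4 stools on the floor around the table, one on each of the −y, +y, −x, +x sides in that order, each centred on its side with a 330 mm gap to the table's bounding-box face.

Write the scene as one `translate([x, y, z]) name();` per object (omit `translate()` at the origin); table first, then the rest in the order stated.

table();
translate([22, 214, 714]) picture_frame();
translate([488, -626, 0]) stool();
translate([488, 1150, 0]) stool();
translate([-604, 262, 0]) stool();
translate([1580, 262, 0]) stool();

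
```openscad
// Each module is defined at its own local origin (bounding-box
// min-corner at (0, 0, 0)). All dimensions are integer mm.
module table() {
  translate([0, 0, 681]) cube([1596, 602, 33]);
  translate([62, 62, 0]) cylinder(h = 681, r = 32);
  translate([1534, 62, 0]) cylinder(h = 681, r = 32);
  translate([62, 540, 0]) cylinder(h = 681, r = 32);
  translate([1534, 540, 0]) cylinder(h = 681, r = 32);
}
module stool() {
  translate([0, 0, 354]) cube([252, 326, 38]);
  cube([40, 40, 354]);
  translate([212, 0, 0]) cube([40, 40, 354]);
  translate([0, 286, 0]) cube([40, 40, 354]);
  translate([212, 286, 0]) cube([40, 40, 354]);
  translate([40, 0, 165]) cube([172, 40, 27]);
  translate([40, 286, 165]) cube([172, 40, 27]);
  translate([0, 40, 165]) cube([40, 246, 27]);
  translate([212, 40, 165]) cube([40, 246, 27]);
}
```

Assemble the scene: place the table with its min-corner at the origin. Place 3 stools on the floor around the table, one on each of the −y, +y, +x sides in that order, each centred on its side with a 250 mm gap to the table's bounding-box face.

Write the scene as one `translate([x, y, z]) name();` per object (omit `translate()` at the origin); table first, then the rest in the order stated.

table();
translate([672, -576, 0]) stool();
translate([672, 852, 0]) stool();
translate([1846, 138, 0]) stool();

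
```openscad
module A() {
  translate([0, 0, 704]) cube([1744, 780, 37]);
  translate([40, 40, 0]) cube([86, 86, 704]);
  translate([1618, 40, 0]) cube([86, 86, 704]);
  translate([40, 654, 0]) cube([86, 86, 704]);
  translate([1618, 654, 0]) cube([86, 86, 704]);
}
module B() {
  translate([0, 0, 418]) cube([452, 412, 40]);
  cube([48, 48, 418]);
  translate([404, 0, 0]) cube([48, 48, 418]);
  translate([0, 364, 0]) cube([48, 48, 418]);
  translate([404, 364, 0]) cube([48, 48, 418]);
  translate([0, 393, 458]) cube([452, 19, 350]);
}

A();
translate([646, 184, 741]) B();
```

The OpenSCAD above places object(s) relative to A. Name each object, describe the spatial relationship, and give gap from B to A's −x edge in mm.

The chair's min-x is at 646; the table's min-x is 0; gap = 646 mm.

A is a table. B is a chair. The chair is on top of the table, centred. The gap from the chair to the table's −x edge is 646 mm.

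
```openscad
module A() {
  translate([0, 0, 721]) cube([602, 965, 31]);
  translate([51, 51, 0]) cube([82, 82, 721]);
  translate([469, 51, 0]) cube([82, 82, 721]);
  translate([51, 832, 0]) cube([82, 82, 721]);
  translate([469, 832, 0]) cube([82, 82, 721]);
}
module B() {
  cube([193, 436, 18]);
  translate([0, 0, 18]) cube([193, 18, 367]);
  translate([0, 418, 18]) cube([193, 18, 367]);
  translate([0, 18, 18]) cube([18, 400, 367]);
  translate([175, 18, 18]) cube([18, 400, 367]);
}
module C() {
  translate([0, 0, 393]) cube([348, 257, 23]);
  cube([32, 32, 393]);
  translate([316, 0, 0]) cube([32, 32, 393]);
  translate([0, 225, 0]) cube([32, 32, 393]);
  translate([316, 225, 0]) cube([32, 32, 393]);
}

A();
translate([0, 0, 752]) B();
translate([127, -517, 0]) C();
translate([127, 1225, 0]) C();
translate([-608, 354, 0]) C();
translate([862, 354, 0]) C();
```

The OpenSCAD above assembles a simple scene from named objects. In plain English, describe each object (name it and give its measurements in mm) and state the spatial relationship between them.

A is a rectangular dining table. The top is 602×965×31 mm with its upper surface at z = 752 mm. It stands on four 82×82 mm square legs, each inset 51 mm from the nearest pair of top edges, running from the floor to the underside of the top.

B is an open storage box with external size 193×436×385 mm and wall thickness 18 mm (the base is also 18 mm thick). The base covers the whole footprint; the four walls stand on the base, with the y-facing walls full-width and the x-facing walls fitting between their inner faces.

C is a four-legged stool. The seat is a 348×257×23 mm slab whose top surface is at z = 416 mm; four square legs, each 32×32 mm in cross-section, run from the floor (z = 0) to the underside of the seat, each flush with a corner of the seat.

The open box is on top of the table. Four stools sit around the table at the −y, +y, −x, +x sides.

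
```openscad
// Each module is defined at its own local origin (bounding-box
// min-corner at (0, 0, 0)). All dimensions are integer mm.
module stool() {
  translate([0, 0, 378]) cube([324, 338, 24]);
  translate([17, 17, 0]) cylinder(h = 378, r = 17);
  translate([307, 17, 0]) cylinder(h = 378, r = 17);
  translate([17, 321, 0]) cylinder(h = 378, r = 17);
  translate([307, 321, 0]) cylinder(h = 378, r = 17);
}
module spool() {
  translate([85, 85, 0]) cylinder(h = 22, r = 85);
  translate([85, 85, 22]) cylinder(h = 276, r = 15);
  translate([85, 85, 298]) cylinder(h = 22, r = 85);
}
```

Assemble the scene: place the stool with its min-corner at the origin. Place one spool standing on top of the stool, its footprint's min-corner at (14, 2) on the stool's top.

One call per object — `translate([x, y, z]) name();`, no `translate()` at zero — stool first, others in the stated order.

stool();
translate([14, 2, 402]) spool();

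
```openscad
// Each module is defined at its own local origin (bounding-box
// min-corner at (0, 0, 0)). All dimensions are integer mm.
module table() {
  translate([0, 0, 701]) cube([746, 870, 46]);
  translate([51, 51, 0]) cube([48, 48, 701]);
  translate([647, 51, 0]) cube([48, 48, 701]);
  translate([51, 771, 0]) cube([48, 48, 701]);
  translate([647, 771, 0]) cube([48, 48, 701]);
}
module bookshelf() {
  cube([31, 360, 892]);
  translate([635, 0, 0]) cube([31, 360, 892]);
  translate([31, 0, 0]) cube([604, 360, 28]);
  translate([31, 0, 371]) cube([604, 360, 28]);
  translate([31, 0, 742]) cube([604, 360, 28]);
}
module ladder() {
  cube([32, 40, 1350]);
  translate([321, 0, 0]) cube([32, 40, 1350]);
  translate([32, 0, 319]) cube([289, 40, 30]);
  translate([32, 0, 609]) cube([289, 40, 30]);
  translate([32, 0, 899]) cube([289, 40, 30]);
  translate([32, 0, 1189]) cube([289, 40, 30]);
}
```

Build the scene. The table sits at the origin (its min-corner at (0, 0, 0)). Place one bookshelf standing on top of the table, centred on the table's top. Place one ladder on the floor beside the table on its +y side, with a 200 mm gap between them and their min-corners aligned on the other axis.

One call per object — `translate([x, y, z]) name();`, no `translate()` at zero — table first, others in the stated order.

table();
translate([40, 255, 747]) bookshelf();
translate([0, 1070, 0]) ladder();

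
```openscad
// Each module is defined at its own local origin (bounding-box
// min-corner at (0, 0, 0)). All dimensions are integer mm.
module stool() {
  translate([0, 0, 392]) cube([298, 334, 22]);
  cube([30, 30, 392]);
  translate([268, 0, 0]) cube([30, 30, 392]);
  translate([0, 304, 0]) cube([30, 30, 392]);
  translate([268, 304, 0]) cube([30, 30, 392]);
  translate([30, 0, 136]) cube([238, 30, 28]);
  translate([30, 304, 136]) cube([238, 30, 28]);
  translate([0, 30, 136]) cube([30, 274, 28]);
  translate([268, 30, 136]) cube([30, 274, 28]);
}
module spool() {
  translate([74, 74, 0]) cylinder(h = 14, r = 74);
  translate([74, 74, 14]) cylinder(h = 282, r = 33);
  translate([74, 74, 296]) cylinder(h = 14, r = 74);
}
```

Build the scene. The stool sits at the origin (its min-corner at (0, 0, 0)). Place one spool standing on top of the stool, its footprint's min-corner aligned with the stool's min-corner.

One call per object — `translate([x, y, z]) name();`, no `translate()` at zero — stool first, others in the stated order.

stool();
translate([0, 0, 414]) spool();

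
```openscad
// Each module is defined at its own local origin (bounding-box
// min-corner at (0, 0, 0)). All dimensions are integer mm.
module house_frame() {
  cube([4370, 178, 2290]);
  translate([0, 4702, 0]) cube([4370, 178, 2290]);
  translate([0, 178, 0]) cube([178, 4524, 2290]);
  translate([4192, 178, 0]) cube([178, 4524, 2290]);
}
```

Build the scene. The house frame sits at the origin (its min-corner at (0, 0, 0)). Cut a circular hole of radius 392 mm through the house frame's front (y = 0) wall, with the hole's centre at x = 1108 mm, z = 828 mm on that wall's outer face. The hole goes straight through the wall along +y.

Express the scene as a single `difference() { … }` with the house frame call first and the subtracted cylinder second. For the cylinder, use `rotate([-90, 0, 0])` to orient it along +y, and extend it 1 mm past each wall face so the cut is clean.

difference() {
  house_frame();
  translate([1108, -1, 828]) rotate([-90, 0, 0]) cylinder(h = 180, r = 392);
}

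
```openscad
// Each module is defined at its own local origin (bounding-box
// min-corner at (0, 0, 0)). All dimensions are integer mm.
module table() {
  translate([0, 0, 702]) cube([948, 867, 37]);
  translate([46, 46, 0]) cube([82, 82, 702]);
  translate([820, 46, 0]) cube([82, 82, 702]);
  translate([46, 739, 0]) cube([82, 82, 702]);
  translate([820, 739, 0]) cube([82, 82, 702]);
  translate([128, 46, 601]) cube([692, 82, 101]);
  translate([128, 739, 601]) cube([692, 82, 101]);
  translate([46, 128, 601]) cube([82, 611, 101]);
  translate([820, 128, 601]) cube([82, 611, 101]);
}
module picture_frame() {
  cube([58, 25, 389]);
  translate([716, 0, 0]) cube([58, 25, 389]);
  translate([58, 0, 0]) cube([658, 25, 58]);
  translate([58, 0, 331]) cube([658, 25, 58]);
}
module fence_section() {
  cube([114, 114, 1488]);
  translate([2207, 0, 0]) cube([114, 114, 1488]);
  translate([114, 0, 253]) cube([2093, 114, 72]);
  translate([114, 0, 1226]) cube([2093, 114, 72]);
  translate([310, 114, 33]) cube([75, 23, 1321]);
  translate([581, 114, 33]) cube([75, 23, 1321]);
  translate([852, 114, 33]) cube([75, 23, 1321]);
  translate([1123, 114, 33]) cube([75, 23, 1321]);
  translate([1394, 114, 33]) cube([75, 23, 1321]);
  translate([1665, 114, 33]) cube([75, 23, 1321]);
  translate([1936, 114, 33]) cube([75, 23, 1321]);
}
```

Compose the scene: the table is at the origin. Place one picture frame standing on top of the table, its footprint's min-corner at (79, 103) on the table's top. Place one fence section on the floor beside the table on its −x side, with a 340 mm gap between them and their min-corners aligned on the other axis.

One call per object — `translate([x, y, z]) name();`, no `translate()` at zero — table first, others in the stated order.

table();
translate([79, 103, 739]) picture_frame();
translate([-2661, 0, 0]) fence_section();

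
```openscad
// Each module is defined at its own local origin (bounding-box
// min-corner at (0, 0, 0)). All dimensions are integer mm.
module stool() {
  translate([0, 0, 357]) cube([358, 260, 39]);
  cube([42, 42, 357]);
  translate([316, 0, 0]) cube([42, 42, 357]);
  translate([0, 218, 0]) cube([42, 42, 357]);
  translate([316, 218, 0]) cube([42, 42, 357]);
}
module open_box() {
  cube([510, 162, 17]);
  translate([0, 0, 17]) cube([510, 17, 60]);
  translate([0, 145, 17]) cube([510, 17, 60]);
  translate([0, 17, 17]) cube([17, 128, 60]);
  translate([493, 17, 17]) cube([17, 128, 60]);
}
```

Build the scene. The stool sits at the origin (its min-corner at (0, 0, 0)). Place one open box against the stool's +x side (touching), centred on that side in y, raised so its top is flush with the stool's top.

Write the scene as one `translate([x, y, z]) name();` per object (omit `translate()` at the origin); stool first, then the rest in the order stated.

stool();
translate([358, 49, 319]) open_box();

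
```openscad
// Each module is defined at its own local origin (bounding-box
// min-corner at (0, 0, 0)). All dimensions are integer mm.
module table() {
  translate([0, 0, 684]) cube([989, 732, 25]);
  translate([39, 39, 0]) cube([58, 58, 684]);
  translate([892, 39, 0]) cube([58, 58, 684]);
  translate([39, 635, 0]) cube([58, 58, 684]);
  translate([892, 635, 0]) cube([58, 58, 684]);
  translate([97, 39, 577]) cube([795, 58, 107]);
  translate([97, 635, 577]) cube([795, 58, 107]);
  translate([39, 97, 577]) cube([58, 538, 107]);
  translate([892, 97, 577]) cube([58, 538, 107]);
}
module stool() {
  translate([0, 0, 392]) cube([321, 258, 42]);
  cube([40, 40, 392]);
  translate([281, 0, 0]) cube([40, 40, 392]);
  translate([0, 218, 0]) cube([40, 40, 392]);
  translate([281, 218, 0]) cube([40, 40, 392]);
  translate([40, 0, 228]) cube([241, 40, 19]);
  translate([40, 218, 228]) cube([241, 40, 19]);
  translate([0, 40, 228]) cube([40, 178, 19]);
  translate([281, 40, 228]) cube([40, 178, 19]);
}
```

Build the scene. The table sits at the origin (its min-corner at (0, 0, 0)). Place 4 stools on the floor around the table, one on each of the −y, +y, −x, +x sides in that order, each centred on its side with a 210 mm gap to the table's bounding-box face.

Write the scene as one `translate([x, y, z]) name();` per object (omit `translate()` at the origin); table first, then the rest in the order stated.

table();
translate([334, -468, 0]) stool();
translate([334, 942, 0]) stool();
translate([-531, 237, 0]) stool();
translate([1199, 237, 0]) stool();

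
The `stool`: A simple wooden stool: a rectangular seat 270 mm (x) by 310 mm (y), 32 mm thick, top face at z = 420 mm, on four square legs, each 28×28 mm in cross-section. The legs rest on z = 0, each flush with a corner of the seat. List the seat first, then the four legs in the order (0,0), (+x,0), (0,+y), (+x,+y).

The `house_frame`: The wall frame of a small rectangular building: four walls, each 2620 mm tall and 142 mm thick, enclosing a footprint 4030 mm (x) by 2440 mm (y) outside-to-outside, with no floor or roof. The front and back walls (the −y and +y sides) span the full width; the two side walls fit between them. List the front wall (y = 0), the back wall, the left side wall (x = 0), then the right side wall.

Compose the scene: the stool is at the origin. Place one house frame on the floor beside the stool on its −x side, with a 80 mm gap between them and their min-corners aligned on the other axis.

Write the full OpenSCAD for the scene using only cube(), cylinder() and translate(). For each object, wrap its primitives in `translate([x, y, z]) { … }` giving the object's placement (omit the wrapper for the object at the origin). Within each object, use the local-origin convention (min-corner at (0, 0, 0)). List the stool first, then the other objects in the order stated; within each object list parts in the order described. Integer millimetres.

translate([0, 0, 388]) cube([270, 310, 32]);
cube([28, 28, 388]);
translate([242, 0, 0]) cube([28, 28, 388]);
translate([0, 282, 0]) cube([28, 28, 388]);
translate([242, 282, 0]) cube([28, 28, 388]);
translate([-4110, 0, 0]) {
  cube([4030, 142, 2620]);
  translate([0, 2298, 0]) cube([4030, 142, 2620]);
  translate([0, 142, 0]) cube([142, 2156, 2620]);
  translate([3888, 142, 0]) cube([142, 2156, 2620]);
}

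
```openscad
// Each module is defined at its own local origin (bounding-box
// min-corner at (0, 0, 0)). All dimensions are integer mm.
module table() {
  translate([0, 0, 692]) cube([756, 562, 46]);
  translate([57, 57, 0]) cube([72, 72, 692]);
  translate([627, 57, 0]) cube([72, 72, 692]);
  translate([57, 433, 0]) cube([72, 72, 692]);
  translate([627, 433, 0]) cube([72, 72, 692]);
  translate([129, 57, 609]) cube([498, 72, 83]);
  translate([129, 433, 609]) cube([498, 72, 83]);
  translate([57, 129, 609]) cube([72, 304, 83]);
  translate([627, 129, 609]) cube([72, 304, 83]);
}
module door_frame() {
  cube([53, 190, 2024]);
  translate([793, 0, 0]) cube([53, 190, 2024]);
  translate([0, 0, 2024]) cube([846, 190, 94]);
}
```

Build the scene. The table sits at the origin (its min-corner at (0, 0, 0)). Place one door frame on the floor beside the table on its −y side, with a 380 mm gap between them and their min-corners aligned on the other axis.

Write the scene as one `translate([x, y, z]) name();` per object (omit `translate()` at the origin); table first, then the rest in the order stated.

table();
translate([0, -570, 0]) door_frame();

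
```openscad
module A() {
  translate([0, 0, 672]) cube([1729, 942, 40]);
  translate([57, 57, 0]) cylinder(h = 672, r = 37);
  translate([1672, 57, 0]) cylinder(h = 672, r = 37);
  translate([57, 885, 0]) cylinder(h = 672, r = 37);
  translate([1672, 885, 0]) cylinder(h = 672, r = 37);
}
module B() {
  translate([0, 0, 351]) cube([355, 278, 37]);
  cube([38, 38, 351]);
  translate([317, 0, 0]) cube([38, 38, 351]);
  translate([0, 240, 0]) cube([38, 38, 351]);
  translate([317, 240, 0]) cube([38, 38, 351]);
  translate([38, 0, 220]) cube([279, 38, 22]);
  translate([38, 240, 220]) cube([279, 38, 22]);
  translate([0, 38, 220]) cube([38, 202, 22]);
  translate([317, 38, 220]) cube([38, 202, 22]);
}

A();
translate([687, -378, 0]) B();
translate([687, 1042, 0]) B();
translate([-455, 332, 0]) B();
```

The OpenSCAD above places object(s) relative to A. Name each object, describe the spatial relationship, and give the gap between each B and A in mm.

A is a table. B is a stool. Three stools sit around the table at the −y, +y, −x sides. The gap between each stool and the table is 100 mm.

Each stool's nearest face is 100 mm from the table's bounding box.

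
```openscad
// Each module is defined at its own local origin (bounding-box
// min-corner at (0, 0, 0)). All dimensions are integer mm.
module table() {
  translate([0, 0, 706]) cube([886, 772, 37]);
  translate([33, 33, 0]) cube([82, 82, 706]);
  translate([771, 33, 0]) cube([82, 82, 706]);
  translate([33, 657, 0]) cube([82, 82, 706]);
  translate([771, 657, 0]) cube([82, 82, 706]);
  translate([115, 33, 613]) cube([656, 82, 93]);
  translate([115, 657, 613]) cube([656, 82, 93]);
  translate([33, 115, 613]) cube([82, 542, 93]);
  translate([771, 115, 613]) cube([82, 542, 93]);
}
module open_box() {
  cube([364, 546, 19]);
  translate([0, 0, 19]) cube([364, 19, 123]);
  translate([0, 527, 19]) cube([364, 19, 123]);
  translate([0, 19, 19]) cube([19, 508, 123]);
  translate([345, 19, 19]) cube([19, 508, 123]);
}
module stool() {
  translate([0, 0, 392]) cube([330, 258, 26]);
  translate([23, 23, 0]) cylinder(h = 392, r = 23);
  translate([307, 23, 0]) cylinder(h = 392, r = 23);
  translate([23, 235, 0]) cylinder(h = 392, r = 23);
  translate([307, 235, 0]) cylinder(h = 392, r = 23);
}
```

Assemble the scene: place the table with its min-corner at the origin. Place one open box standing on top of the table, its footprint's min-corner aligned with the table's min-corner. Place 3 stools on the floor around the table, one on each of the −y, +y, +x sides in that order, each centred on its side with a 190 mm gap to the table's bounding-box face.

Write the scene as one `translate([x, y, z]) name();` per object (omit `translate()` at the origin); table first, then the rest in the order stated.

table();
translate([0, 0, 743]) open_box();
translate([278, -448, 0]) stool();
translate([278, 962, 0]) stool();
translate([1076, 257, 0]) stool();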